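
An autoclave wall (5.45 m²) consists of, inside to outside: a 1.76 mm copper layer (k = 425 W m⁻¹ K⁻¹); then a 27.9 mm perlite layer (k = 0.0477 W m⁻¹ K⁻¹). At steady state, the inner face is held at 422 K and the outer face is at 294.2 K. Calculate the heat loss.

Q = 1190 W

Treat each layer as a resistance in series:
  R_copper = L/(kA) = 0.00176/(425·5.45) = 7.598×10^-7 K/W
  R_perlite = L/(kA) = 0.0279/(0.0477·5.45) = 0.1073 K/W
ΣR = 7.598×10^-7 + 0.1073 = 0.1073 K/W
Q = ΔT/ΣR = (422 K − 294.2 K)/0.1073 = 1190 W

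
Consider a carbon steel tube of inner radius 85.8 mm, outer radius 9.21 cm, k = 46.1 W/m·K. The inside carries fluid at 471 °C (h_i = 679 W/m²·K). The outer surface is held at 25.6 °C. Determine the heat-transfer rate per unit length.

Series thermal resistances, inner to outer:
  R'_conv,in = 1/(2πr h) = 1/(2π·0.0858·679) = 0.002732 m·K/W
  R'_carbon steel = ln(0.0921/0.0858)/(2πk) = 0.07086/(2π·46.1) = 2.446×10^-4 m·K/W
ΣR = 0.002732 + 2.446×10^-4 = 0.002977 m·K/W
Q' = ΔT/ΣR = (471 °C − 25.6 °C)/0.002977 = 1.50×10^5 W/m

Q' = 1.50×10^5 W/m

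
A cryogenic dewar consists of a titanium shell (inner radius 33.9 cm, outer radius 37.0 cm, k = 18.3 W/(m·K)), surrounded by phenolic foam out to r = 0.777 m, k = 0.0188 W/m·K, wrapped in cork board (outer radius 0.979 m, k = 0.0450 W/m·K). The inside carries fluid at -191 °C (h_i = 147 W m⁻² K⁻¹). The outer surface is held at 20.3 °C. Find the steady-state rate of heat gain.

Treat each layer as a resistance in series:
  R_conv,in = 1/(4πr²h) = 1/(4π·0.339²·147) = 0.004711 K/W
  R_titanium = (1/0.339 − 1/0.370)/(4πk) = 0.2471/(4π·18.3) = 0.001075 K/W
  R_phenolic foam = (1/0.370 − 1/0.777)/(4πk) = 1.416/(4π·0.0188) = 5.992 K/W
  R_cork board = (1/0.777 − 1/0.979)/(4πk) = 0.2656/(4π·0.0450) = 0.4696 K/W
ΣR = 0.004711 + 0.001075 + 5.992 + 0.4696 = 6.467 K/W
Q = ΔT/ΣR = (-191 °C − 20.3 °C)/6.467 = -32.7 W
(Negative Q ⇒ heat flows inward; heat gain = 32.7 W.)

Q = 32.7 W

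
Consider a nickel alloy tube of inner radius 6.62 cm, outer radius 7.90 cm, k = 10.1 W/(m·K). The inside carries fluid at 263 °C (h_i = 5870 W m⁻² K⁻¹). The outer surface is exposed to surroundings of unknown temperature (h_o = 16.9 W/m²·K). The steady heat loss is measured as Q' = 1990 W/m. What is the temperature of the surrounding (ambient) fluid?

T_out = 19.4 °C

Sum the resistances:
  R'_conv,in = 1/(2πr h) = 1/(2π·0.0662·5870) = 4.096×10^-4 m·K/W
  R'_nickel alloy = ln(0.0790/0.0662)/(2πk) = 0.1768/(2π·10.1) = 0.002785 m·K/W
  R'_conv,out = 1/(2πr h) = 1/(2π·0.0790·16.9) = 0.1192 m·K/W
ΣR = 0.1224 m·K/W
ΔT = Q'·ΣR = 1990 × 0.1224 = 243.6 K
Heat flows outward, so T_out = T_in − ΔT = 263 − 243.6 = 19.4 °C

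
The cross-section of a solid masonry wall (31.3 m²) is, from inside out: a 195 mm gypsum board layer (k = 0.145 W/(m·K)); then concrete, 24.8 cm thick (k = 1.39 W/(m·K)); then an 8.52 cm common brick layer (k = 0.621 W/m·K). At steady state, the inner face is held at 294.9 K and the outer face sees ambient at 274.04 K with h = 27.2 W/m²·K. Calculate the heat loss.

Series thermal resistances, inner to outer:
  R_gypsum board = L/(kA) = 0.195/(0.145·31.3) = 0.04297 K/W
  R_concrete = L/(kA) = 0.248/(1.39·31.3) = 0.005700 K/W
  R_common brick = L/(kA) = 0.0852/(0.621·31.3) = 0.004383 K/W
  R_conv,out = 1/(hA) = 1/(27.2·31.3) = 0.001175 K/W
ΣR = 0.04297 + 0.005700 + 0.004383 + 0.001175 = 0.05423 K/W
Q = ΔT/ΣR = (294.9 K − 274.04 K)/0.05423 = 385 W

Q = 385 W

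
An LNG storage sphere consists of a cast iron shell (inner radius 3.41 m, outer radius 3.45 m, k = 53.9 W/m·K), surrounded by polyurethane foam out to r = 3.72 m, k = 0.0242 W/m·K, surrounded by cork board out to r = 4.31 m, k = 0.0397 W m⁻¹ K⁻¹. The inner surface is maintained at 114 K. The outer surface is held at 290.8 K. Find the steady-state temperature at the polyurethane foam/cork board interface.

Series thermal resistances, inner to outer:
  R_cast iron = (1/3.41 − 1/3.45)/(4πk) = 0.003400/(4π·53.9) = 5.020×10^-6 K/W
  R_polyurethane foam = (1/3.45 − 1/3.72)/(4πk) = 0.02104/(4π·0.0242) = 0.06918 K/W
  R_cork board = (1/3.72 − 1/4.31)/(4πk) = 0.03680/(4π·0.0397) = 0.07376 K/W
ΣR = 5.020×10^-6 + 0.06918 + 0.07376 = 0.1429 K/W
Q = ΔT/ΣR = (114 K − 290.8 K)/0.1429 = -1237 W
From the inner boundary to the polyurethane foam/cork board interface, ΣR_partial = 0.06919 K/W.
T_interface = T_in − Q·ΣR_partial = 114 K − (-1237)(0.06919) = 199.6 K

T = 199.6 K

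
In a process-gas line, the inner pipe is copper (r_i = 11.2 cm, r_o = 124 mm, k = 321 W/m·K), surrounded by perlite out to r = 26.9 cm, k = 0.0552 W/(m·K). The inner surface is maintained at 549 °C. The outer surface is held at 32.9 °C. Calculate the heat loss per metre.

Q' = 231 W/m

Treat each layer as a resistance in series:
  R'_copper = ln(0.124/0.112)/(2πk) = 0.1018/(2π·321) = 5.046×10^-5 m·K/W
  R'_perlite = ln(0.269/0.124)/(2πk) = 0.7744/(2π·0.0552) = 2.233 m·K/W
ΣR = 5.046×10^-5 + 2.233 = 2.233 m·K/W
Q' = ΔT/ΣR = (549 °C − 32.9 °C)/2.233 = 231 W/m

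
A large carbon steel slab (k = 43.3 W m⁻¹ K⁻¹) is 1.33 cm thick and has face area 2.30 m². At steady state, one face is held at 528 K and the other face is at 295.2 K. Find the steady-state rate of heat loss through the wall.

Q = kA·ΔT/L = 43.3 × 2.30 × |528 K − 295.2 K| / 0.0133 = 1.74×10^6 W

Q = 1740 kW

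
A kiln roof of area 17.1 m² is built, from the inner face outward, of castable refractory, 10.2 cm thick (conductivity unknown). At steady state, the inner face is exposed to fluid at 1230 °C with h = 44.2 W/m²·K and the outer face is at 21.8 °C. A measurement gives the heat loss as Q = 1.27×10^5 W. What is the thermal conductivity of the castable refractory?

ΣR = ΔT/Q = |1230 − 21.8|/1.27×10^5 = 0.009513 K/W
Known resistances:
  R_conv,in = 1/(hA) = 1/(44.2·17.1) = 0.001323 K/W
R_castable refractory = ΣR − ΣR_known = 0.009513 − 0.001323 = 0.008190 K/W
L/(kA) = 0.008190 ⇒ k = 0.102/(0.008190·17.1) = 0.728 W/m·K

k = 0.728 W/m·K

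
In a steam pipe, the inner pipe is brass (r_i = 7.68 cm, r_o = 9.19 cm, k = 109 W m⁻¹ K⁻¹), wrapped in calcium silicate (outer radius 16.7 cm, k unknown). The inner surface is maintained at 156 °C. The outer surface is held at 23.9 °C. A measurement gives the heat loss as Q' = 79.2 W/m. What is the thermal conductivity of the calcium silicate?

ΣR = ΔT/Q' = |156 − 23.9|/79.2 = 1.668 m·K/W
Known resistances:
  R'_brass = ln(0.0919/0.0768)/(2πk) = 0.1795/(2π·109) = 2.621×10^-4 m·K/W
R_calcium silicate = ΣR − ΣR_known = 1.668 − 2.621×10^-4 = 1.668 m·K/W
ln(r₂/r₁)/(2πk) = 1.668 ⇒ k = 0.5973/(2π·1.668) = 0.0570 W/m·K

k = 0.0570 W/m·K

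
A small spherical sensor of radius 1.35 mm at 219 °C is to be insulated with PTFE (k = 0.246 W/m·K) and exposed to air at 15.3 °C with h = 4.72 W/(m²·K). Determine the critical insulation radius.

r_cr = 10.4 cm

For a sphere, r_cr = 2k_ins/h = 2·0.246/4.72 = 0.104 m = 10.4 cm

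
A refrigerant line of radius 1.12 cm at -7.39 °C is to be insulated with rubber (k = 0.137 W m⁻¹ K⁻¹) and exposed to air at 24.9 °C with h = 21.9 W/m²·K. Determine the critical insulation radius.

r_cr = 0.626 cm

For a cylinder, r_cr = k_ins/h = 0.137/21.9 = 0.00626 m = 0.626 cm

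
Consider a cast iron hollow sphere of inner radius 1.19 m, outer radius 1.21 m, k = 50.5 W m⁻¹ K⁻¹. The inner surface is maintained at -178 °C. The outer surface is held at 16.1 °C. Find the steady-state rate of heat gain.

Q = 4πk·ΔT/(1/r₁ − 1/r₂) = 4π × 50.5 × 194.1 / (1/1.19 − 1/1.21) = 8.87×10^6 W

Q = 8870 kW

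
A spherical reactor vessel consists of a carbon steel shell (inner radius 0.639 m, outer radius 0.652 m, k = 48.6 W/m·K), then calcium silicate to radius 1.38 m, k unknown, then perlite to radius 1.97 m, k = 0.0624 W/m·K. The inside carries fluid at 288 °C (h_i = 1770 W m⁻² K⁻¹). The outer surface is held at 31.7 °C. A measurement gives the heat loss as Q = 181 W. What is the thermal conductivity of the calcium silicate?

ΣR = ΔT/Q = |288 − 31.7|/181 = 1.416 K/W
Known resistances:
  R_conv,in = 1/(4πr²h) = 1/(4π·0.639²·1770) = 1.101×10^-4 K/W
  R_carbon steel = (1/0.639 − 1/0.652)/(4πk) = 0.03120/(4π·48.6) = 5.109×10^-5 K/W
  R_perlite = (1/1.38 − 1/1.97)/(4πk) = 0.2170/(4π·0.0624) = 0.2768 K/W
R_calcium silicate = ΣR − ΣR_known = 1.416 − 0.2770 = 1.139 K/W
(1/r₁−1/r₂)/(4πk) = 1.139 ⇒ k = 0.8091/(4π·1.139) = 0.0565 W/m·K

k = 0.0565 W/m·K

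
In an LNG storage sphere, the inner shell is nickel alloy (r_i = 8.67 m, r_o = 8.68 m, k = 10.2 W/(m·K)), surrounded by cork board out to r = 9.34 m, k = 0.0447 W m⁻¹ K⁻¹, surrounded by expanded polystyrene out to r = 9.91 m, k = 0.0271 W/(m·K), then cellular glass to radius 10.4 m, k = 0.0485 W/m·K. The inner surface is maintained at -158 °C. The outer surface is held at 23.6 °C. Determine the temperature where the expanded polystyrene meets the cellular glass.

T = -11.5 °C

Series thermal resistances, inner to outer:
  R_nickel alloy = (1/8.67 − 1/8.68)/(4πk) = 1.329×10^-4/(4π·10.2) = 1.037×10^-6 K/W
  R_cork board = (1/8.68 − 1/9.34)/(4πk) = 0.008141/(4π·0.0447) = 0.01449 K/W
  R_expanded polystyrene = (1/9.34 − 1/9.91)/(4πk) = 0.006158/(4π·0.0271) = 0.01808 K/W
  R_cellular glass = (1/9.91 − 1/10.4)/(4πk) = 0.004754/(4π·0.0485) = 0.007801 K/W
ΣR = 1.037×10^-6 + 0.01449 + 0.01808 + 0.007801 = 0.04037 K/W
Q = ΔT/ΣR = (-158 °C − 23.6 °C)/0.04037 = -4498 W
From the inner boundary to the expanded polystyrene/cellular glass interface, ΣR_partial = 0.03257 K/W.
T_interface = T_in − Q·ΣR_partial = -158 °C − (-4498)(0.03257) = -11.5 °C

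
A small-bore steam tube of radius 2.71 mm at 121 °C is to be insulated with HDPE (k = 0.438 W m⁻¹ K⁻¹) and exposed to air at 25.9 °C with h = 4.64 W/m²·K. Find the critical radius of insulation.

For a cylinder, r_cr = k_ins/h = 0.438/4.64 = 0.0944 m = 9.44 cm

r_cr = 9.44 cm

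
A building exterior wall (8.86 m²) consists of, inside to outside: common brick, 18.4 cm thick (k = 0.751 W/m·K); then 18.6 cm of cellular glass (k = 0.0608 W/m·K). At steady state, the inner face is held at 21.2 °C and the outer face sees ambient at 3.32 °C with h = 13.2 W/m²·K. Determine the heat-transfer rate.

Q = 46.9 W

Resistance network (inner→outer):
  R_common brick = L/(kA) = 0.184/(0.751·8.86) = 0.02765 K/W
  R_cellular glass = L/(kA) = 0.186/(0.0608·8.86) = 0.3453 K/W
  R_conv,out = 1/(hA) = 1/(13.2·8.86) = 0.008551 K/W
ΣR = 0.02765 + 0.3453 + 0.008551 = 0.3815 K/W
Q = ΔT/ΣR = (21.2 °C − 3.32 °C)/0.3815 = 46.9 W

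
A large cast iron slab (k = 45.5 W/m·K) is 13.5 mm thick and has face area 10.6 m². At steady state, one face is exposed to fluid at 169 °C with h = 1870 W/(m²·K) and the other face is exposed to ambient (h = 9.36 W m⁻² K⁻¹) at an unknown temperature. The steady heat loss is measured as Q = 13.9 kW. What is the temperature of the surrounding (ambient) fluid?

T_out = 27.8 °C

Sum the resistances:
  R_conv,in = 1/(hA) = 1/(1870·10.6) = 5.045×10^-5 K/W
  R_cast iron = L/(kA) = 0.0135/(45.5·10.6) = 2.799×10^-5 K/W
  R_conv,out = 1/(hA) = 1/(9.36·10.6) = 0.01008 K/W
ΣR = 0.01016 K/W
ΔT = Q·ΣR = 13900 × 0.01016 = 141.2 K
Heat flows outward, so T_out = T_in − ΔT = 169 − 141.2 = 27.8 °C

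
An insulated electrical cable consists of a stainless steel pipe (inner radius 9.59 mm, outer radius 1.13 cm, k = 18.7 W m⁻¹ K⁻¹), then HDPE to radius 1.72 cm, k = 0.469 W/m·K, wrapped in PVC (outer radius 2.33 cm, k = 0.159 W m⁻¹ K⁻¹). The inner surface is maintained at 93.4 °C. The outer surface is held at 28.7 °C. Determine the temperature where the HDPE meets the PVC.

T = 72.6 °C

Series thermal resistances, inner to outer:
  R'_stainless steel = ln(0.0113/0.00959)/(2πk) = 0.1641/(2π·18.7) = 0.001396 m·K/W
  R'_HDPE = ln(0.0172/0.0113)/(2πk) = 0.4201/(2π·0.469) = 0.1426 m·K/W
  R'_PVC = ln(0.0233/0.0172)/(2πk) = 0.3035/(2π·0.159) = 0.3038 m·K/W
ΣR = 0.001396 + 0.1426 + 0.3038 = 0.4478 m·K/W
Q' = ΔT/ΣR = (93.4 °C − 28.7 °C)/0.4478 = 144.5 W/m
From the inner boundary to the HDPE/PVC interface, ΣR_partial = 0.1440 m·K/W.
T_interface = T_in − Q'·ΣR_partial = 93.4 °C − (144.5)(0.1440) = 72.6 °C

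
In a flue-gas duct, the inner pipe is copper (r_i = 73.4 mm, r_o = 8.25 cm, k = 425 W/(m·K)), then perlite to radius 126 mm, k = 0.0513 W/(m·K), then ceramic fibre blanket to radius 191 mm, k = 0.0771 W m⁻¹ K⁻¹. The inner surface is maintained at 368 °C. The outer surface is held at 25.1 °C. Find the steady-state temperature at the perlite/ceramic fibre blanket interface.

T = 161 °C

Resistance network (inner→outer):
  R'_copper = ln(0.0825/0.0734)/(2πk) = 0.1169/(2π·425) = 4.377×10^-5 m·K/W
  R'_perlite = ln(0.126/0.0825)/(2πk) = 0.4235/(2π·0.0513) = 1.314 m·K/W
  R'_ceramic fibre blanket = ln(0.191/0.126)/(2πk) = 0.4160/(2π·0.0771) = 0.8587 m·K/W
ΣR = 4.377×10^-5 + 1.314 + 0.8587 = 2.173 m·K/W
Q' = ΔT/ΣR = (368 °C − 25.1 °C)/2.173 = 157.8 W/m
From the inner boundary to the perlite/ceramic fibre blanket interface, ΣR_partial = 1.314 m·K/W.
T_interface = T_in − Q'·ΣR_partial = 368 °C − (157.8)(1.314) = 161 °C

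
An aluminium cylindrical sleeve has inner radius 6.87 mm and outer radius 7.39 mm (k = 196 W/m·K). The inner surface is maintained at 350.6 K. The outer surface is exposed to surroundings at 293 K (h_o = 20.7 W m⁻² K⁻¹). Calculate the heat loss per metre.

Treat each layer as a resistance in series:
  R'_aluminium = ln(0.00739/0.00687)/(2πk) = 0.07296/(2π·196) = 5.925×10^-5 m·K/W
  R'_conv,out = 1/(2πr h) = 1/(2π·0.00739·20.7) = 1.040 m·K/W
ΣR = 5.925×10^-5 + 1.040 = 1.040 m·K/W
Q' = ΔT/ΣR = (350.6 K − 293 K)/1.040 = 55.4 W/m

Q' = 55.4 W/m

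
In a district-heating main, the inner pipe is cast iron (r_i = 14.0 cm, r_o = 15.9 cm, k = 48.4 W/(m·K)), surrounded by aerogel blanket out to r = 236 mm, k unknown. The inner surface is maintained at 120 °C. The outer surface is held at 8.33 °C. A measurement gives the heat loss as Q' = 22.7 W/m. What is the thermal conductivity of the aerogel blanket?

ΣR = ΔT/Q' = |120 − 8.33|/22.7 = 4.919 m·K/W
Known resistances:
  R'_cast iron = ln(0.159/0.140)/(2πk) = 0.1273/(2π·48.4) = 4.185×10^-4 m·K/W
R_aerogel blanket = ΣR − ΣR_known = 4.919 − 4.185×10^-4 = 4.919 m·K/W
ln(r₂/r₁)/(2πk) = 4.919 ⇒ k = 0.3949/(2π·4.919) = 0.0128 W/m·K

k = 0.0128 W/m·K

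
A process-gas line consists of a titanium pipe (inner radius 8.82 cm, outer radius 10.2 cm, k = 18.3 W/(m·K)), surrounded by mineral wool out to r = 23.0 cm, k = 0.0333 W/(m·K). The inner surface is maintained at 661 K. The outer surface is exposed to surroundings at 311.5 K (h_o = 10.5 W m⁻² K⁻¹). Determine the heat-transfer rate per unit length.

Resistance network (inner→outer):
  R'_titanium = ln(0.102/0.0882)/(2πk) = 0.1454/(2π·18.3) = 0.001264 m·K/W
  R'_mineral wool = ln(0.230/0.102)/(2πk) = 0.8131/(2π·0.0333) = 3.886 m·K/W
  R'_conv,out = 1/(2πr h) = 1/(2π·0.230·10.5) = 0.06590 m·K/W
ΣR = 0.001264 + 3.886 + 0.06590 = 3.953 m·K/W
Q' = ΔT/ΣR = (661 K − 311.5 K)/3.953 = 88.4 W/m

Q' = 88.4 W/m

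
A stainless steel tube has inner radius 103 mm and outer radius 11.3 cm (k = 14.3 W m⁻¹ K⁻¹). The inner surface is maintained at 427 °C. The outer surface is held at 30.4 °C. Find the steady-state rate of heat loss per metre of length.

Q' = 3.85×10^5 W/m

Q' = 2πk·ΔT/ln(r₂/r₁) = 2π × 14.3 × 396.6 / ln(0.113/0.103) = 3.85×10^5 W/m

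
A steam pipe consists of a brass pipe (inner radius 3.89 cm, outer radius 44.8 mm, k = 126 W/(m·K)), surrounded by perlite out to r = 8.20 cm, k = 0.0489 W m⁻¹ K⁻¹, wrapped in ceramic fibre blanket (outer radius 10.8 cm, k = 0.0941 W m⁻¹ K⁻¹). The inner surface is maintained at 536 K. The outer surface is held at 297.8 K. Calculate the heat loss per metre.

Q' = 97.9 W/m

Series thermal resistances, inner to outer:
  R'_brass = ln(0.0448/0.0389)/(2πk) = 0.1412/(2π·126) = 1.784×10^-4 m·K/W
  R'_perlite = ln(0.0820/0.0448)/(2πk) = 0.6045/(2π·0.0489) = 1.968 m·K/W
  R'_ceramic fibre blanket = ln(0.108/0.0820)/(2πk) = 0.2754/(2π·0.0941) = 0.4658 m·K/W
ΣR = 1.784×10^-4 + 1.968 + 0.4658 = 2.434 m·K/W
Q' = ΔT/ΣR = (536 K − 297.8 K)/2.434 = 97.9 W/m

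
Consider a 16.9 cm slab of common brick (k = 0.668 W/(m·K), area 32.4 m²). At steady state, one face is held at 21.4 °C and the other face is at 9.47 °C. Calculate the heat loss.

Q = kA·ΔT/L = 0.668 × 32.4 × |21.4 °C − 9.47 °C| / 0.169 = 1530 W

Q = 1530 W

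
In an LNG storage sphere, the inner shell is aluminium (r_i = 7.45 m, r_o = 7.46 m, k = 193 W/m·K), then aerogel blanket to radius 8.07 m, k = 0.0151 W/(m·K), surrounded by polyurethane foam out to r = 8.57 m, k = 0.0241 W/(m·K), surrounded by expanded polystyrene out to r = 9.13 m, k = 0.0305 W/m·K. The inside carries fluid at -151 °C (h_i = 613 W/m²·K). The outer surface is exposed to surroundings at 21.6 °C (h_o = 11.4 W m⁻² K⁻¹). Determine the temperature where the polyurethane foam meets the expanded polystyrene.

T = -12.1 °C

Treat each layer as a resistance in series:
  R_conv,in = 1/(4πr²h) = 1/(4π·7.45²·613) = 2.339×10^-6 K/W
  R_aluminium = (1/7.45 − 1/7.46)/(4πk) = 1.799×10^-4/(4π·193) = 7.419×10^-8 K/W
  R_aerogel blanket = (1/7.46 − 1/8.07)/(4πk) = 0.01013/(4π·0.0151) = 0.05340 K/W
  R_polyurethane foam = (1/8.07 − 1/8.57)/(4πk) = 0.007230/(4π·0.0241) = 0.02387 K/W
  R_expanded polystyrene = (1/8.57 − 1/9.13)/(4πk) = 0.007157/(4π·0.0305) = 0.01867 K/W
  R_conv,out = 1/(4πr²h) = 1/(4π·9.13²·11.4) = 8.374×10^-5 K/W
ΣR = 2.339×10^-6 + 7.419×10^-8 + 0.05340 + 0.02387 + 0.01867 + 8.374×10^-5 = 0.09603 K/W
Q = ΔT/ΣR = (-151 °C − 21.6 °C)/0.09603 = -1797 W
From the inner boundary to the polyurethane foam/expanded polystyrene interface, ΣR_partial = 0.07727 K/W.
T_interface = T_in − Q·ΣR_partial = -151 °C − (-1797)(0.07727) = -12.1 °C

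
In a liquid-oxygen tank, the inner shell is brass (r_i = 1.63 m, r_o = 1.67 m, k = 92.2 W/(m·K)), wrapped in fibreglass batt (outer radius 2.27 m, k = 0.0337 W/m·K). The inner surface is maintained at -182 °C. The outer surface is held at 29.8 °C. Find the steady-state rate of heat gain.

Q = 567 W

Treat each layer as a resistance in series:
  R_brass = (1/1.63 − 1/1.67)/(4πk) = 0.01469/(4π·92.2) = 1.268×10^-5 K/W
  R_fibreglass batt = (1/1.67 − 1/2.27)/(4πk) = 0.1583/(4π·0.0337) = 0.3737 K/W
ΣR = 1.268×10^-5 + 0.3737 = 0.3737 K/W
Q = ΔT/ΣR = (-182 °C − 29.8 °C)/0.3737 = -567 W
(Negative Q ⇒ heat flows inward; heat gain = 567 W.)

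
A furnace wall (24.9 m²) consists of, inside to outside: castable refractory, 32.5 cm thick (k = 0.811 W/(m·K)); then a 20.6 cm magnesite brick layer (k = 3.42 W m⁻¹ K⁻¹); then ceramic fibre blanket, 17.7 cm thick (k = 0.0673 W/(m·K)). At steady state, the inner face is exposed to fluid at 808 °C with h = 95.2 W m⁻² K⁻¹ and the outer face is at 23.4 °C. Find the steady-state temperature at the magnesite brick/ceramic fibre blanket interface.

T = 689 °C

Resistance network (inner→outer):
  R_conv,in = 1/(hA) = 1/(95.2·24.9) = 4.219×10^-4 K/W
  R_castable refractory = L/(kA) = 0.325/(0.811·24.9) = 0.01609 K/W
  R_magnesite brick = L/(kA) = 0.206/(3.42·24.9) = 0.002419 K/W
  R_ceramic fibre blanket = L/(kA) = 0.177/(0.0673·24.9) = 0.1056 K/W
ΣR = 4.219×10^-4 + 0.01609 + 0.002419 + 0.1056 = 0.1245 K/W
Q = ΔT/ΣR = (808 °C − 23.4 °C)/0.1245 = 6302 W
From the inner boundary to the magnesite brick/ceramic fibre blanket interface, ΣR_partial = 0.01893 K/W.
T_interface = T_in − Q·ΣR_partial = 808 °C − (6302)(0.01893) = 689 °C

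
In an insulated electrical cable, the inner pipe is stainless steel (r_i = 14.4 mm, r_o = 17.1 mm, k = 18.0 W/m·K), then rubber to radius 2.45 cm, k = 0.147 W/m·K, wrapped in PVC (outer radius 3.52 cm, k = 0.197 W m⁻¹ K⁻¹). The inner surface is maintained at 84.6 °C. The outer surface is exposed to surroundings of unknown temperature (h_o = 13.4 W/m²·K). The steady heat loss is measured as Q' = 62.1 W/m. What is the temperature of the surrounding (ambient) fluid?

Sum the resistances:
  R'_stainless steel = ln(0.0171/0.0144)/(2πk) = 0.1719/(2π·18.0) = 0.001519 m·K/W
  R'_rubber = ln(0.0245/0.0171)/(2πk) = 0.3596/(2π·0.147) = 0.3893 m·K/W
  R'_PVC = ln(0.0352/0.0245)/(2πk) = 0.3624/(2π·0.197) = 0.2928 m·K/W
  R'_conv,out = 1/(2πr h) = 1/(2π·0.0352·13.4) = 0.3374 m·K/W
ΣR = 1.021 m·K/W
ΔT = Q'·ΣR = 62.1 × 1.021 = 63.40 K
Heat flows outward, so T_out = T_in − ΔT = 84.6 − 63.40 = 21.2 °C

T_out = 21.2 °C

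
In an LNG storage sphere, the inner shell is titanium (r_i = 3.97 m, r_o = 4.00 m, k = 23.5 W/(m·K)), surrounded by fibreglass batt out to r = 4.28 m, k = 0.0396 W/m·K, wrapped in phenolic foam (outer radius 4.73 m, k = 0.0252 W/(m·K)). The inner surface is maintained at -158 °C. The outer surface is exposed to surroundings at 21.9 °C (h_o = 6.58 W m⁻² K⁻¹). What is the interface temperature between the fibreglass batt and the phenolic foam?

T = -101 °C

Resistance network (inner→outer):
  R_titanium = (1/3.97 − 1/4.00)/(4πk) = 0.001889/(4π·23.5) = 6.397×10^-6 K/W
  R_fibreglass batt = (1/4.00 − 1/4.28)/(4πk) = 0.01636/(4π·0.0396) = 0.03287 K/W
  R_phenolic foam = (1/4.28 − 1/4.73)/(4πk) = 0.02223/(4π·0.0252) = 0.07019 K/W
  R_conv,out = 1/(4πr²h) = 1/(4π·4.73²·6.58) = 5.406×10^-4 K/W
ΣR = 6.397×10^-6 + 0.03287 + 0.07019 + 5.406×10^-4 = 0.1036 K/W
Q = ΔT/ΣR = (-158 °C − 21.9 °C)/0.1036 = -1736 W
From the inner boundary to the fibreglass batt/phenolic foam interface, ΣR_partial = 0.03288 K/W.
T_interface = T_in − Q·ΣR_partial = -158 °C − (-1736)(0.03288) = -101 °C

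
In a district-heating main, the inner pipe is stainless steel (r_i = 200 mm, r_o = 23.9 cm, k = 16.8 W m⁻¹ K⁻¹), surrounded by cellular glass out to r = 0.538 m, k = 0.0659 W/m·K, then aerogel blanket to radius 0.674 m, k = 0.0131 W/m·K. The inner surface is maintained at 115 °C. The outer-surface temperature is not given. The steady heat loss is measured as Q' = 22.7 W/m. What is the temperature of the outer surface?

Series resistances:
  R'_stainless steel = ln(0.239/0.200)/(2πk) = 0.1781/(2π·16.8) = 0.001688 m·K/W
  R'_cellular glass = ln(0.538/0.239)/(2πk) = 0.8114/(2π·0.0659) = 1.960 m·K/W
  R'_aerogel blanket = ln(0.674/0.538)/(2πk) = 0.2254/(2π·0.0131) = 2.738 m·K/W
ΣR = 4.699 m·K/W
ΔT = Q'·ΣR = 22.7 × 4.699 = 106.7 K
Heat flows outward, so T_out = T_in − ΔT = 115 − 106.7 = 8.3 °C

T_out = 8.3 °C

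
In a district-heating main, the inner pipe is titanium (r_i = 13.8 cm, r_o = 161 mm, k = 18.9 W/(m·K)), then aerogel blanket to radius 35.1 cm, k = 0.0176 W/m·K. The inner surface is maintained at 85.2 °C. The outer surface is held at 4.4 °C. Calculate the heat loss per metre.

Q' = 11.5 W/m

Treat each layer as a resistance in series:
  R'_titanium = ln(0.161/0.138)/(2πk) = 0.1542/(2π·18.9) = 0.001298 m·K/W
  R'_aerogel blanket = ln(0.351/0.161)/(2πk) = 0.7794/(2π·0.0176) = 7.048 m·K/W
ΣR = 0.001298 + 7.048 = 7.049 m·K/W
Q' = ΔT/ΣR = (85.2 °C − 4.4 °C)/7.049 = 11.5 W/m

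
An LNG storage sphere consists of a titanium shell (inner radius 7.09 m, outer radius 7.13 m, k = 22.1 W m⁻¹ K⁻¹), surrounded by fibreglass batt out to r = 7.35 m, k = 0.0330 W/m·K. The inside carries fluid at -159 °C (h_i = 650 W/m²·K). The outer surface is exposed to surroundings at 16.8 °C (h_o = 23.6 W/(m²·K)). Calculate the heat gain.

Resistance network (inner→outer):
  R_conv,in = 1/(4πr²h) = 1/(4π·7.09²·650) = 2.435×10^-6 K/W
  R_titanium = (1/7.09 − 1/7.13)/(4πk) = 7.913×10^-4/(4π·22.1) = 2.849×10^-6 K/W
  R_fibreglass batt = (1/7.13 − 1/7.35)/(4πk) = 0.004198/(4π·0.0330) = 0.01012 K/W
  R_conv,out = 1/(4πr²h) = 1/(4π·7.35²·23.6) = 6.242×10^-5 K/W
ΣR = 2.435×10^-6 + 2.849×10^-6 + 0.01012 + 6.242×10^-5 = 0.01019 K/W
Q = ΔT/ΣR = (-159 °C − 16.8 °C)/0.01019 = -17300 W
(Negative Q ⇒ heat flows inward; heat gain = 17300 W.)

Q = 17300 W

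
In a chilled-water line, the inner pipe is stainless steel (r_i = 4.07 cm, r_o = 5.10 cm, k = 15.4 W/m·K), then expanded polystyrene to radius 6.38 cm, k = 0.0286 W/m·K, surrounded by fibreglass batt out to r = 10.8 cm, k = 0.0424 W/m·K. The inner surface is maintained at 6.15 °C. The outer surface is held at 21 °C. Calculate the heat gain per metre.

Q' = 4.61 W/m

Treat each layer as a resistance in series:
  R'_stainless steel = ln(0.0510/0.0407)/(2πk) = 0.2256/(2π·15.4) = 0.002331 m·K/W
  R'_expanded polystyrene = ln(0.0638/0.0510)/(2πk) = 0.2239/(2π·0.0286) = 1.246 m·K/W
  R'_fibreglass batt = ln(0.108/0.0638)/(2πk) = 0.5264/(2π·0.0424) = 1.976 m·K/W
ΣR = 0.002331 + 1.246 + 1.976 = 3.224 m·K/W
Q' = ΔT/ΣR = (6.15 °C − 21 °C)/3.224 = -4.61 W/m
(Negative Q' ⇒ heat flows inward; heat gain = 4.61 W/m.)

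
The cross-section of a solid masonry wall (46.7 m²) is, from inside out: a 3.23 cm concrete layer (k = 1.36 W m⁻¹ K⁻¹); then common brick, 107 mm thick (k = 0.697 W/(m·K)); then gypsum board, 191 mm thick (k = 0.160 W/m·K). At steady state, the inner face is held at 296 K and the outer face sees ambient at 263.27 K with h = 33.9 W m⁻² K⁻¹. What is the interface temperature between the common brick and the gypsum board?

T = 291.9 K

Treat each layer as a resistance in series:
  R_concrete = L/(kA) = 0.0323/(1.36·46.7) = 5.086×10^-4 K/W
  R_common brick = L/(kA) = 0.107/(0.697·46.7) = 0.003287 K/W
  R_gypsum board = L/(kA) = 0.191/(0.160·46.7) = 0.02556 K/W
  R_conv,out = 1/(hA) = 1/(33.9·46.7) = 6.317×10^-4 K/W
ΣR = 5.086×10^-4 + 0.003287 + 0.02556 + 6.317×10^-4 = 0.02999 K/W
Q = ΔT/ΣR = (296 K − 263.27 K)/0.02999 = 1091 W
From the inner boundary to the common brick/gypsum board interface, ΣR_partial = 0.003796 K/W.
T_interface = T_in − Q·ΣR_partial = 296 K − (1091)(0.003796) = 291.9 K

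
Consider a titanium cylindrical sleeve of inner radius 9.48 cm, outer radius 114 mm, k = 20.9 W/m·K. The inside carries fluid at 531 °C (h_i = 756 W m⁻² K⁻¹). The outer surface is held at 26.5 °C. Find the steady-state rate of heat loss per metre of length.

Series thermal resistances, inner to outer:
  R'_conv,in = 1/(2πr h) = 1/(2π·0.0948·756) = 0.002221 m·K/W
  R'_titanium = ln(0.114/0.0948)/(2πk) = 0.1844/(2π·20.9) = 0.001404 m·K/W
ΣR = 0.002221 + 0.001404 = 0.003625 m·K/W
Q' = ΔT/ΣR = (531 °C − 26.5 °C)/0.003625 = 1.39×10^5 W/m

Q' = 1.39×10^5 W/m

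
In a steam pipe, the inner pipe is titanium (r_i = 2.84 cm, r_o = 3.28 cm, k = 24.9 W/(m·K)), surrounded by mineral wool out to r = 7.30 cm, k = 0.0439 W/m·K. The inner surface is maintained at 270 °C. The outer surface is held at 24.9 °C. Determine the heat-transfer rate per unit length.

Treat each layer as a resistance in series:
  R'_titanium = ln(0.0328/0.0284)/(2πk) = 0.1440/(2π·24.9) = 9.207×10^-4 m·K/W
  R'_mineral wool = ln(0.0730/0.0328)/(2πk) = 0.8000/(2π·0.0439) = 2.900 m·K/W
ΣR = 9.207×10^-4 + 2.900 = 2.901 m·K/W
Q' = ΔT/ΣR = (270 °C − 24.9 °C)/2.901 = 84.5 W/m

Q' = 84.5 W/m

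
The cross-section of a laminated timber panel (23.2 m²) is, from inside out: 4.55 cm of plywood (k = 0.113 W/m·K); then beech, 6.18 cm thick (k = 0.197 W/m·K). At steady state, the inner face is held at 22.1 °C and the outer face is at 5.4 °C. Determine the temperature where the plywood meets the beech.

Treat each layer as a resistance in series:
  R_plywood = L/(kA) = 0.0455/(0.113·23.2) = 0.01736 K/W
  R_beech = L/(kA) = 0.0618/(0.197·23.2) = 0.01352 K/W
ΣR = 0.01736 + 0.01352 = 0.03088 K/W
Q = ΔT/ΣR = (22.1 °C − 5.4 °C)/0.03088 = 540.8 W
From the inner boundary to the plywood/beech interface, ΣR_partial = 0.01736 K/W.
T_interface = T_in − Q·ΣR_partial = 22.1 °C − (540.8)(0.01736) = 12.7 °C

T = 12.7 °C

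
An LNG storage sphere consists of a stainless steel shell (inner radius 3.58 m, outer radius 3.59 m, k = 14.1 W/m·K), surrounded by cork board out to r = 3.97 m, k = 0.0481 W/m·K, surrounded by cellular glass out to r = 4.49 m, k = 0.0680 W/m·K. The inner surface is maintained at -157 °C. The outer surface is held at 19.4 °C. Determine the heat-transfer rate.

Q = 2250 W

Resistance network (inner→outer):
  R_stainless steel = (1/3.58 − 1/3.59)/(4πk) = 7.781×10^-4/(4π·14.1) = 4.391×10^-6 K/W
  R_cork board = (1/3.59 − 1/3.97)/(4πk) = 0.02666/(4π·0.0481) = 0.04411 K/W
  R_cellular glass = (1/3.97 − 1/4.49)/(4πk) = 0.02917/(4π·0.0680) = 0.03414 K/W
ΣR = 4.391×10^-6 + 0.04411 + 0.03414 = 0.07825 K/W
Q = ΔT/ΣR = (-157 °C − 19.4 °C)/0.07825 = -2250 W
(Negative Q ⇒ heat flows inward; heat gain = 2250 W.)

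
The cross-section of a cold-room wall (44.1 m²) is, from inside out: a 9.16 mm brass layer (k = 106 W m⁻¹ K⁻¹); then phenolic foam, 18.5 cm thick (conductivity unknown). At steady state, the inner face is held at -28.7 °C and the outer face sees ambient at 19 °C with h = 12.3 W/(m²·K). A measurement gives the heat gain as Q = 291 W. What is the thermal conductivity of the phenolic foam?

ΣR = ΔT/Q = |-28.7 − 19|/291 = 0.1639 K/W
Known resistances:
  R_brass = L/(kA) = 0.00916/(106·44.1) = 1.960×10^-6 K/W
  R_conv,out = 1/(hA) = 1/(12.3·44.1) = 0.001844 K/W
R_phenolic foam = ΣR − ΣR_known = 0.1639 − 0.001846 = 0.1621 K/W
L/(kA) = 0.1621 ⇒ k = 0.185/(0.1621·44.1) = 0.0259 W/m·K

k = 0.0259 W/m·K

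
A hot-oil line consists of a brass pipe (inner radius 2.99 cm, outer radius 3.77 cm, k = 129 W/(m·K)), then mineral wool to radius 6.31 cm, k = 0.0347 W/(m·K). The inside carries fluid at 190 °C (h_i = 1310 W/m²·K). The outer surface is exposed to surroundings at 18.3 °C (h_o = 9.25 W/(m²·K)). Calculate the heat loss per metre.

Series thermal resistances, inner to outer:
  R'_conv,in = 1/(2πr h) = 1/(2π·0.0299·1310) = 0.004063 m·K/W
  R'_brass = ln(0.0377/0.0299)/(2πk) = 0.2318/(2π·129) = 2.860×10^-4 m·K/W
  R'_mineral wool = ln(0.0631/0.0377)/(2πk) = 0.5151/(2π·0.0347) = 2.362 m·K/W
  R'_conv,out = 1/(2πr h) = 1/(2π·0.0631·9.25) = 0.2727 m·K/W
ΣR = 0.004063 + 2.860×10^-4 + 2.362 + 0.2727 = 2.639 m·K/W
Q' = ΔT/ΣR = (190 °C − 18.3 °C)/2.639 = 65.1 W/m

Q' = 65.1 W/m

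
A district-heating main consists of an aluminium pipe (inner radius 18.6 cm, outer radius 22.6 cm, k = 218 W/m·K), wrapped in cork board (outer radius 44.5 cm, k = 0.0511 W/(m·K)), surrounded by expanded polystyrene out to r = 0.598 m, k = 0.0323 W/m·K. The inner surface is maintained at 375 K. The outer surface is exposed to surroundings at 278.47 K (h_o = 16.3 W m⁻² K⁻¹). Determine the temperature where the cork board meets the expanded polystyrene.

Series thermal resistances, inner to outer:
  R'_aluminium = ln(0.226/0.186)/(2πk) = 0.1948/(2π·218) = 1.422×10^-4 m·K/W
  R'_cork board = ln(0.445/0.226)/(2πk) = 0.6775/(2π·0.0511) = 2.110 m·K/W
  R'_expanded polystyrene = ln(0.598/0.445)/(2πk) = 0.2955/(2π·0.0323) = 1.456 m·K/W
  R'_conv,out = 1/(2πr h) = 1/(2π·0.598·16.3) = 0.01633 m·K/W
ΣR = 1.422×10^-4 + 2.110 + 1.456 + 0.01633 = 3.582 m·K/W
Q' = ΔT/ΣR = (375 K − 278.47 K)/3.582 = 26.95 W/m
From the inner boundary to the cork board/expanded polystyrene interface, ΣR_partial = 2.110 m·K/W.
T_interface = T_in − Q'·ΣR_partial = 375 K − (26.95)(2.110) = 318.1 K

T = 318.1 K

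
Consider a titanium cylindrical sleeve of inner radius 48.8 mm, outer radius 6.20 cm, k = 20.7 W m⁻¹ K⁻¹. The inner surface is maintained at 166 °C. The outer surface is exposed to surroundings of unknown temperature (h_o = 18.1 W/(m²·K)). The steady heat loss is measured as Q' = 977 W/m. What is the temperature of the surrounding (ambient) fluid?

Series resistances:
  R'_titanium = ln(0.0620/0.0488)/(2πk) = 0.2394/(2π·20.7) = 0.001841 m·K/W
  R'_conv,out = 1/(2πr h) = 1/(2π·0.0620·18.1) = 0.1418 m·K/W
ΣR = 0.1437 m·K/W
ΔT = Q'·ΣR = 977 × 0.1437 = 140.4 K
Heat flows outward, so T_out = T_in − ΔT = 166 − 140.4 = 25.6 °C

T_out = 25.6 °C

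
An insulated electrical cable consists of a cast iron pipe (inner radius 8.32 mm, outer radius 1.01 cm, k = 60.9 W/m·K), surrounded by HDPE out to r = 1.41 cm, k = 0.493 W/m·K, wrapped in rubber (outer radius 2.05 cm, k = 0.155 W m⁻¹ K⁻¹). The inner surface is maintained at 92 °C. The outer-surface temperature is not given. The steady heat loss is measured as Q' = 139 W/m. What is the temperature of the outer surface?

Sum the resistances:
  R'_cast iron = ln(0.0101/0.00832)/(2πk) = 0.1939/(2π·60.9) = 5.067×10^-4 m·K/W
  R'_HDPE = ln(0.0141/0.0101)/(2πk) = 0.3336/(2π·0.493) = 0.1077 m·K/W
  R'_rubber = ln(0.0205/0.0141)/(2πk) = 0.3743/(2π·0.155) = 0.3843 m·K/W
ΣR = 0.4925 m·K/W
ΔT = Q'·ΣR = 139 × 0.4925 = 68.46 K
Heat flows outward, so T_out = T_in − ΔT = 92 − 68.46 = 23.5 °C

T_out = 23.5 °C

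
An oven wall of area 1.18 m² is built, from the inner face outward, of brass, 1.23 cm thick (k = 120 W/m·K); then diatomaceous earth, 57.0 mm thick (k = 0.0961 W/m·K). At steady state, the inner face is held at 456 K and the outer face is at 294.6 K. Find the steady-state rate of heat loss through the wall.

Q = 321 W

Treat each layer as a resistance in series:
  R_brass = L/(kA) = 0.0123/(120·1.18) = 8.686×10^-5 K/W
  R_diatomaceous earth = L/(kA) = 0.0570/(0.0961·1.18) = 0.5027 K/W
ΣR = 8.686×10^-5 + 0.5027 = 0.5028 K/W
Q = ΔT/ΣR = (456 K − 294.6 K)/0.5028 = 321 W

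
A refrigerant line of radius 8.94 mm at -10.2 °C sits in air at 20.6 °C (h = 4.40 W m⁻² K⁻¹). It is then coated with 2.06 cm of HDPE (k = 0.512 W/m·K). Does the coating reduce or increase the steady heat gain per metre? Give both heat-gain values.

Critical radius for a cylinder: r_cr = k/h = 0.116 m = 11.6 cm.
Outer radius after coating: r₂ = 0.00894 + 0.0206 = 0.02954 m.
Since r₁ < r_cr and r₂ ≤ r_cr, the coating moves toward the maximum at r_cr — heat gain rises.
Bare: R = 1/(2πr₁h) = 4.046 m·K/W; Q = 30.8/4.046 = 7.61 W/m.
Coated: R = R_cond + R_conv = 1.596 m·K/W; Q = 30.8/1.596 = 19.3 W/m.

increases: 7.61 → 19.3 W/m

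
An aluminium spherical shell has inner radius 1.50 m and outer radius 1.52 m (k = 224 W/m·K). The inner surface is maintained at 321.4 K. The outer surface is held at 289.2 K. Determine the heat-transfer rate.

Q = 10300 kW

Q = 4πk·ΔT/(1/r₁ − 1/r₂) = 4π × 224 × 32.2 / (1/1.50 − 1/1.52) = 1.03×10^7 W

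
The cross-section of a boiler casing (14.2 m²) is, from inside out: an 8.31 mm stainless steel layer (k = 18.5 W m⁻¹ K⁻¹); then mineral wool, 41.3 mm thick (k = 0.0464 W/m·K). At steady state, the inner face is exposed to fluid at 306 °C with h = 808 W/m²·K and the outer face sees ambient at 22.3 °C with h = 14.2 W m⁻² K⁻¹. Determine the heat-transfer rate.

Resistance network (inner→outer):
  R_conv,in = 1/(hA) = 1/(808·14.2) = 8.716×10^-5 K/W
  R_stainless steel = L/(kA) = 0.00831/(18.5·14.2) = 3.163×10^-5 K/W
  R_mineral wool = L/(kA) = 0.0413/(0.0464·14.2) = 0.06268 K/W
  R_conv,out = 1/(hA) = 1/(14.2·14.2) = 0.004959 K/W
ΣR = 8.716×10^-5 + 3.163×10^-5 + 0.06268 + 0.004959 = 0.06776 K/W
Q = ΔT/ΣR = (306 °C − 22.3 °C)/0.06776 = 4190 W

Q = 4.19 kW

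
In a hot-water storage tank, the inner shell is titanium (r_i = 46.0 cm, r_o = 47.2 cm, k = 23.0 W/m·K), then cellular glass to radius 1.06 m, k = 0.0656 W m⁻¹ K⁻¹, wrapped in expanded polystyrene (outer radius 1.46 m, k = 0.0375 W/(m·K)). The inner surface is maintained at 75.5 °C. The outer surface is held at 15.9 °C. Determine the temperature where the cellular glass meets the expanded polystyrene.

T = 32.5 °C

Treat each layer as a resistance in series:
  R_titanium = (1/0.460 − 1/0.472)/(4πk) = 0.05527/(4π·23.0) = 1.912×10^-4 K/W
  R_cellular glass = (1/0.472 − 1/1.06)/(4πk) = 1.175/(4π·0.0656) = 1.426 K/W
  R_expanded polystyrene = (1/1.06 − 1/1.46)/(4πk) = 0.2585/(4π·0.0375) = 0.5485 K/W
ΣR = 1.912×10^-4 + 1.426 + 0.5485 = 1.975 K/W
Q = ΔT/ΣR = (75.5 °C − 15.9 °C)/1.975 = 30.18 W
From the inner boundary to the cellular glass/expanded polystyrene interface, ΣR_partial = 1.426 K/W.
T_interface = T_in − Q·ΣR_partial = 75.5 °C − (30.18)(1.426) = 32.5 °C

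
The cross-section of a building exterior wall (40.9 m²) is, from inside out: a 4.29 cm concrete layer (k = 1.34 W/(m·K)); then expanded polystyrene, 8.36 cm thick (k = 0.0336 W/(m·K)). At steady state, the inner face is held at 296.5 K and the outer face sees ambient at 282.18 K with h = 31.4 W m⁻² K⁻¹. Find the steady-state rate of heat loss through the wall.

Treat each layer as a resistance in series:
  R_concrete = L/(kA) = 0.0429/(1.34·40.9) = 7.828×10^-4 K/W
  R_expanded polystyrene = L/(kA) = 0.0836/(0.0336·40.9) = 0.06083 K/W
  R_conv,out = 1/(hA) = 1/(31.4·40.9) = 7.787×10^-4 K/W
ΣR = 7.828×10^-4 + 0.06083 + 7.787×10^-4 = 0.06239 K/W
Q = ΔT/ΣR = (296.5 K − 282.18 K)/0.06239 = 230 W

Q = 230 W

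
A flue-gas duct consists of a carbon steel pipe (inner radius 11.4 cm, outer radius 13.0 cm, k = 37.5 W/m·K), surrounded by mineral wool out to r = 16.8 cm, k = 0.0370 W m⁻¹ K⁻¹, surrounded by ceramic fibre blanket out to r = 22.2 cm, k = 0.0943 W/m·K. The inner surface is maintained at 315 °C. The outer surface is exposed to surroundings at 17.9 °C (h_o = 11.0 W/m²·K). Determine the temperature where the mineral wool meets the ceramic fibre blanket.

T = 115 °C

Treat each layer as a resistance in series:
  R'_carbon steel = ln(0.130/0.114)/(2πk) = 0.1313/(2π·37.5) = 5.574×10^-4 m·K/W
  R'_mineral wool = ln(0.168/0.130)/(2πk) = 0.2564/(2π·0.0370) = 1.103 m·K/W
  R'_ceramic fibre blanket = ln(0.222/0.168)/(2πk) = 0.2787/(2π·0.0943) = 0.4704 m·K/W
  R'_conv,out = 1/(2πr h) = 1/(2π·0.222·11.0) = 0.06517 m·K/W
ΣR = 5.574×10^-4 + 1.103 + 0.4704 + 0.06517 = 1.639 m·K/W
Q' = ΔT/ΣR = (315 °C − 17.9 °C)/1.639 = 181.3 W/m
From the inner boundary to the mineral wool/ceramic fibre blanket interface, ΣR_partial = 1.104 m·K/W.
T_interface = T_in − Q'·ΣR_partial = 315 °C − (181.3)(1.104) = 115 °C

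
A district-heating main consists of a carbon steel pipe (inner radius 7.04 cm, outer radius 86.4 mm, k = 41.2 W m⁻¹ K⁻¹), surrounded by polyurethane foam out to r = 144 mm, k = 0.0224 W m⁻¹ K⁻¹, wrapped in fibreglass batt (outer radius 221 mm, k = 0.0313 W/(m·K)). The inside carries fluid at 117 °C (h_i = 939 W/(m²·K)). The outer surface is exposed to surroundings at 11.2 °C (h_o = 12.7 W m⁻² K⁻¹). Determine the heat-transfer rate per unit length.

Q' = 18.0 W/m

Resistance network (inner→outer):
  R'_conv,in = 1/(2πr h) = 1/(2π·0.0704·939) = 0.002408 m·K/W
  R'_carbon steel = ln(0.0864/0.0704)/(2πk) = 0.2048/(2π·41.2) = 7.911×10^-4 m·K/W
  R'_polyurethane foam = ln(0.144/0.0864)/(2πk) = 0.5108/(2π·0.0224) = 3.629 m·K/W
  R'_fibreglass batt = ln(0.221/0.144)/(2πk) = 0.4283/(2π·0.0313) = 2.178 m·K/W
  R'_conv,out = 1/(2πr h) = 1/(2π·0.221·12.7) = 0.05671 m·K/W
ΣR = 0.002408 + 7.911×10^-4 + 3.629 + 2.178 + 0.05671 = 5.867 m·K/W
Q' = ΔT/ΣR = (117 °C − 11.2 °C)/5.867 = 18.0 W/m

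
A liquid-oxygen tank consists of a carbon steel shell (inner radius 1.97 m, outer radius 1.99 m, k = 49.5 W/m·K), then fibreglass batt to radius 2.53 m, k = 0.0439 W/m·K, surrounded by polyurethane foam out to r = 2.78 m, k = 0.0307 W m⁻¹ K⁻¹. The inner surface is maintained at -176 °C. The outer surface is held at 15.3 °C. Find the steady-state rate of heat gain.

Q = 668 W

Resistance network (inner→outer):
  R_carbon steel = (1/1.97 − 1/1.99)/(4πk) = 0.005102/(4π·49.5) = 8.202×10^-6 K/W
  R_fibreglass batt = (1/1.99 − 1/2.53)/(4πk) = 0.1073/(4π·0.0439) = 0.1944 K/W
  R_polyurethane foam = (1/2.53 − 1/2.78)/(4πk) = 0.03554/(4π·0.0307) = 0.09214 K/W
ΣR = 8.202×10^-6 + 0.1944 + 0.09214 = 0.2865 K/W
Q = ΔT/ΣR = (-176 °C − 15.3 °C)/0.2865 = -668 W
(Negative Q ⇒ heat flows inward; heat gain = 668 W.)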